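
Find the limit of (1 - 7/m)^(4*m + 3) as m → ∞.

e^(-28)

Write it as [(1 - 7/m)^m]^(4) · (1 - 7/m)^(3). The bracketed term tends to e^(-7) and the second factor to 1, so the limit is e^(-28).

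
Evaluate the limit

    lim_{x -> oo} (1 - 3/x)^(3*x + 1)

Let L be the limit and take ln: ln L = lim (3x + 1)·ln(1 - 3/x) = lim (3x + 1)·(-3/x + O(1/x²)) = -9.
Hence L = e^(-9).

e^(-9)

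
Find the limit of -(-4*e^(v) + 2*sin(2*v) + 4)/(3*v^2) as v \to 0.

2/3

Substitution gives 0/0 (the numerator vanishes to order 2).
Expand each term to order v^2: the coefficient of v^2 in -4·e^(v) is -2 and in 2·sin(2v) is 0.
Lower-order terms cancel with the polynomial part, so the numerator is (-2)·v^2 + o(v^2), and the limit is (-2)/(-3) = 2/3.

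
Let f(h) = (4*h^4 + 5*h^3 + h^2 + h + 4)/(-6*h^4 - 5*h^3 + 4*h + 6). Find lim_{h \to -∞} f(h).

-2/3

Numerator and denominator both have degree 4.
Dividing every term by h^4, all lower-order terms vanish and the limit is the ratio of leading coefficients, 4/(-6) = -2/3.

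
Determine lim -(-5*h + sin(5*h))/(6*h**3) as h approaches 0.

125/36

Direct substitution gives 0/0.
Apply L'Hôpital: lim (5*cos(5*h) - 5)/(-18*h^2), still 0/0.
Apply L'Hôpital: lim (-25*sin(5*h))/(-36*h), still 0/0.
After 3 applications of L'Hôpital's rule the quotient is (-125*cos(5*h))/(-36); substituting h = 0 gives 125/36.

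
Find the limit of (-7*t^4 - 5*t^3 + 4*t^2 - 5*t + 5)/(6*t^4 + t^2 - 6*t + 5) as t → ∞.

-7/6

Numerator and denominator both have degree 4.
Dividing every term by t^4, all lower-order terms vanish and the limit is the ratio of leading coefficients, -7/(6) = -7/6.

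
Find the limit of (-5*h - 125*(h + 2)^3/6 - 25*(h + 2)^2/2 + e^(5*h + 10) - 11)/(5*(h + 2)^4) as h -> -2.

Direct substitution gives 0/0.
Apply L'Hôpital: lim (-25*h - 125*(h + 2)^2/2 + 5*e^(5*h + 10) - 55)/(20*(h + 2)^3), still 0/0.
Apply L'Hôpital: lim (-125*h + 25*e^(5*h + 10) - 275)/(60*(h + 2)^2), still 0/0.
Apply L'Hôpital: lim (125*e^(5*h + 10) - 125)/(120*h + 240), still 0/0.
After 4 applications of L'Hôpital's rule the quotient is (625*e^(5*h + 10))/(120); substituting h = -2 gives 125/24.

125/24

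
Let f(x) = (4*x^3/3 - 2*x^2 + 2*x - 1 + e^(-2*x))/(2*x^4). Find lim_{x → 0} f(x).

1/3

Direct substitution gives 0/0.
Apply L'Hôpital: lim (4*x^2 - 4*x + 2 - 2*e^(-2*x))/(8*x^3), still 0/0.
Apply L'Hôpital: lim (8*x - 4 + 4*e^(-2*x))/(24*x^2), still 0/0.
Apply L'Hôpital: lim (8 - 8*e^(-2*x))/(48*x), still 0/0.
After 4 applications of L'Hôpital's rule the quotient is (16*e^(-2*x))/(48); substituting x = 0 gives 1/3.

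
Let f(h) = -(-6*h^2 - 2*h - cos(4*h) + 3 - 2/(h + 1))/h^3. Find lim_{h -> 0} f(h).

Substitution gives 0/0; apply L'Hôpital's rule 3 times.
After differentiating numerator and denominator 3 times the quotient is (-64*sin(4*h) + 12/(h + 1)^4)/(-6); at h = 0 this is -2.

-2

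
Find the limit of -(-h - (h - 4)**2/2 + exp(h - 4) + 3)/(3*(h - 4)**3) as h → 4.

Direct substitution gives 0/0.
Apply L'Hôpital: lim (-h + e^(h - 4) + 3)/(-9*(h - 4)^2), still 0/0.
Apply L'Hôpital: lim (e^(h - 4) - 1)/(72 - 18*h), still 0/0.
After 3 applications of L'Hôpital's rule the quotient is (e^(h - 4))/(-18); substituting h = 4 gives -1/18.

-1/18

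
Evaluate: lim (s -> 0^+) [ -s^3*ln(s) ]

This is a 0·(−∞) form. Rewrite as -1·ln(s) / s^(−3) and apply L'Hôpital:
the derivative quotient is -1·(1/s) / (−3·s^(−4)) = (1/3)·s^3 → 0.

0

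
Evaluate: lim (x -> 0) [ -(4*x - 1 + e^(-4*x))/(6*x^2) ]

-4/3

Direct substitution gives 0/0.
Apply L'Hôpital: lim (4 - 4*e^(-4*x))/(-12*x), still 0/0.
After 2 applications of L'Hôpital's rule the quotient is (16*e^(-4*x))/(-12); substituting x = 0 gives -4/3.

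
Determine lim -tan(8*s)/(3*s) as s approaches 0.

-8/3

Substitution gives 0/0.
Since tan(u)/u → 1 as u → 0, tan(8s)/(8s) → 1 and the limit is 8/(-3) = -8/3.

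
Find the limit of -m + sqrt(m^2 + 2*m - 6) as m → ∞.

1

This has the form ∞ − ∞. Multiply and divide by the conjugate √(m^2 + 2*m - 6) + m.
That gives (2m - 6) / (√(m^2 + 2*m - 6) + m).
Divide numerator and denominator by m: the limit is 2/(2·1) = 1.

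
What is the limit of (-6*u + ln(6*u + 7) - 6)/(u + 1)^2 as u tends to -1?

-18

Direct substitution gives 0/0.
Apply L'Hôpital: lim (-6 + 6/(6*u + 7))/(2*u + 2), still 0/0.
After 2 applications of L'Hôpital's rule the quotient is (-36/(6*u + 7)^2)/(2); substituting u = -1 gives -18.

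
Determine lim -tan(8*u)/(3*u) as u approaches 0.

Substitution gives 0/0.
Since tan(θ)/θ → 1 as θ → 0, tan(8u)/(8u) → 1 and the limit is 8/(-3) = -8/3.

-8/3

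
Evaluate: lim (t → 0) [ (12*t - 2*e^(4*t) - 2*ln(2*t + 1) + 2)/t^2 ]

Substitution gives 0/0; apply L'Hôpital's rule 2 times.
After differentiating numerator and denominator 2 times the quotient is (-32*e^(4*t) + 8/(2*t + 1)^2)/(2); at t = 0 this is -12.

-12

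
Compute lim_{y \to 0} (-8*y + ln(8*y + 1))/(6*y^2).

-16/3

Direct substitution gives 0/0.
Apply L'Hôpital: lim (-8 + 8/(8*y + 1))/(12*y), still 0/0.
After 2 applications of L'Hôpital's rule the quotient is (-64/(8*y + 1)^2)/(12); substituting y = 0 gives -16/3.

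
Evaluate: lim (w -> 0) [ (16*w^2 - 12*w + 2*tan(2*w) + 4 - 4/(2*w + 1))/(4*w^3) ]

Substitution gives 0/0; apply L'Hôpital's rule 3 times.
After differentiating numerator and denominator 3 times the quotient is (96*tan(2*w)^2/cos(2*w)^2 + 32/cos(2*w)^2 + 192/(2*w + 1)^4)/(24); at w = 0 this is 28/3.

28/3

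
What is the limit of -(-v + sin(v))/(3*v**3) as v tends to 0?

Direct substitution gives 0/0.
Apply L'Hôpital: lim (cos(v) - 1)/(-9*v^2), still 0/0.
Apply L'Hôpital: lim (-sin(v))/(-18*v), still 0/0.
After 3 applications of L'Hôpital's rule the quotient is (-cos(v))/(-18); substituting v = 0 gives 1/18.

1/18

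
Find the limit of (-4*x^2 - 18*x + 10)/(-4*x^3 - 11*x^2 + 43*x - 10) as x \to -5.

-22/147

Direct substitution gives 0/0, so factor. Both numerator and denominator have (x + 5) as a factor.
After cancelling, the expression reduces to (2 - 4*x)/(-4*x^2 + 9*x - 2).
Substituting x = -5 gives -22/147.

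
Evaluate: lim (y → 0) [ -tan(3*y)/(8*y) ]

Substitution gives 0/0.
Since tan(u)/u → 1 as u → 0, tan(3y)/(3y) → 1 and the limit is 3/(-8) = -3/8.

-3/8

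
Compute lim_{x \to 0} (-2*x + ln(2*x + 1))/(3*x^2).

Direct substitution gives 0/0.
Apply L'Hôpital: lim (-2 + 2/(2*x + 1))/(6*x), still 0/0.
After 2 applications of L'Hôpital's rule the quotient is (-4/(2*x + 1)^2)/(6); substituting x = 0 gives -2/3.

-2/3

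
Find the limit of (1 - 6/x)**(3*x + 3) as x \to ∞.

Write it as [(1 - 6/x)^x]^(3) · (1 - 6/x)^(3). The bracketed term tends to e^(-6) and the second factor to 1, so the limit is e^(-18).

e^(-18)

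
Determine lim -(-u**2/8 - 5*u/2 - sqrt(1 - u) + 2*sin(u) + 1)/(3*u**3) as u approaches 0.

Substitution gives 0/0; apply L'Hôpital's rule 3 times.
After differentiating numerator and denominator 3 times the quotient is (-2*cos(u) + 3/(8*(1 - u)^(5/2)))/(-18); at u = 0 this is 13/144.

13/144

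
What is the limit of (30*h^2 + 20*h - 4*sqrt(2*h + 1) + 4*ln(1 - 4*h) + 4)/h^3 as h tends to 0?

Substitution gives 0/0 (the numerator vanishes to order 3).
Expand each term to order h^3: the coefficient of h^3 in 4·ln(1 - 4h) is -256/3 and in -4·√(1 + 2h) is -2.
Lower-order terms cancel with the polynomial part, so the numerator is (-262/3)·h^3 + o(h^3), and the limit is (-262/3)/(1) = -262/3.

-262/3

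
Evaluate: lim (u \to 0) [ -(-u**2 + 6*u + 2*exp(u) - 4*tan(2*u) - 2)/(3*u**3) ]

Substitution gives 0/0; apply L'Hôpital's rule 3 times.
After differentiating numerator and denominator 3 times the quotient is (2*e^(u) - 192*tan(2*u)^4 - 256*tan(2*u)^2 - 64)/(-18); at u = 0 this is 31/9.

31/9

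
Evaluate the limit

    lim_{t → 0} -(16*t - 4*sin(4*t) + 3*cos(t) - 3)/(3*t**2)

1/2

Substitution gives 0/0; apply L'Hôpital's rule 2 times.
After differentiating numerator and denominator 2 times the quotient is (64*sin(4*t) - 3*cos(t))/(-6); at t = 0 this is 1/2.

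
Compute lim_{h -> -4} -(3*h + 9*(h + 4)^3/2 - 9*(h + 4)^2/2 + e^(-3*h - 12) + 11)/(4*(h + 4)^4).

-27/32

Direct substitution gives 0/0.
Apply L'Hôpital: lim (-9*h + 27*(h + 4)^2/2 - 3*e^(-3*h - 12) - 33)/(-16*(h + 4)^3), still 0/0.
Apply L'Hôpital: lim (27*h + 9*e^(-3*h - 12) + 99)/(-48*(h + 4)^2), still 0/0.
Apply L'Hôpital: lim (27 - 27*e^(-3*h - 12))/(-96*h - 384), still 0/0.
After 4 applications of L'Hôpital's rule the quotient is (81*e^(-3*h - 12))/(-96); substituting h = -4 gives -27/32.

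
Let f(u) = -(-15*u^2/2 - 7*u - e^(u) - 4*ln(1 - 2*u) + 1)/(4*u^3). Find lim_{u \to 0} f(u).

Substitution gives 0/0 (the numerator vanishes to order 3).
Expand each term to order u^3: the coefficient of u^3 in −e^(u) is -1/6 and in -4·ln(1 - 2u) is 32/3.
Lower-order terms cancel with the polynomial part, so the numerator is (21/2)·u^3 + o(u^3), and the limit is (21/2)/(-4) = -21/8.

-21/8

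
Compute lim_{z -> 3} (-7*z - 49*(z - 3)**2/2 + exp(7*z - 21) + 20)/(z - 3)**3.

343/6

Direct substitution gives 0/0.
Apply L'Hôpital: lim (-49*z + 7*e^(7*z - 21) + 140)/(3*(z - 3)^2), still 0/0.
Apply L'Hôpital: lim (49*e^(7*z - 21) - 49)/(6*z - 18), still 0/0.
After 3 applications of L'Hôpital's rule the quotient is (343*e^(7*z - 21))/(6); substituting z = 3 gives 343/6.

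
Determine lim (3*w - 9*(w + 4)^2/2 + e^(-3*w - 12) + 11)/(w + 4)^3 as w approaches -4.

-9/2

Direct substitution gives 0/0.
Apply L'Hôpital: lim (-9*w - 3*e^(-3*w - 12) - 33)/(3*(w + 4)^2), still 0/0.
Apply L'Hôpital: lim (9*e^(-3*w - 12) - 9)/(6*w + 24), still 0/0.
After 3 applications of L'Hôpital's rule the quotient is (-27*e^(-3*w - 12))/(6); substituting w = -4 gives -9/2.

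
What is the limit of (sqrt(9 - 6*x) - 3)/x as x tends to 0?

-1

A 0/0 form; rationalise with √(9 - 6x) + √9. This collapses the numerator to -6x, leaving -6/(√(9 - 6x) + √9) → -6/(2√9) = -1.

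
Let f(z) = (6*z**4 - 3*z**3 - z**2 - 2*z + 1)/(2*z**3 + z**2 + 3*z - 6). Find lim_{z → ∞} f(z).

The numerator has higher degree (4 > 3); the quotient behaves like (6/(2))·z^1 for large |z|.
As z → +∞ this diverges to ∞.

∞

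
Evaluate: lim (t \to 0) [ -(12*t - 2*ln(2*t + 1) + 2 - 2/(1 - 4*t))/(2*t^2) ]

14

Substitution gives 0/0 (the numerator vanishes to order 2).
Expand each term to order t^2: the coefficient of t^2 in -2·ln(1 + 2t) is 4 and in -2·1/(1 - 4t) is -32.
Lower-order terms cancel with the polynomial part, so the numerator is (-28)·t^2 + o(t^2), and the limit is (-28)/(-2) = 14.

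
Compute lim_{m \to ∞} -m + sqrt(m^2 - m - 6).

-1/2

An ∞ − ∞ form. Rationalising with the conjugate, the difference becomes (-m - 6) / (√(m^2 - m - 6) + m).
For large m the denominator behaves like 2·m, so the quotient tends to -1/2 = -1/2.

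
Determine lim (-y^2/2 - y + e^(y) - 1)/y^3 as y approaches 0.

1/6

Direct substitution gives 0/0.
Apply L'Hôpital: lim (-y + e^(y) - 1)/(3*y^2), still 0/0.
Apply L'Hôpital: lim (e^(y) - 1)/(6*y), still 0/0.
After 3 applications of L'Hôpital's rule the quotient is (e^(y))/(6); substituting y = 0 gives 1/6.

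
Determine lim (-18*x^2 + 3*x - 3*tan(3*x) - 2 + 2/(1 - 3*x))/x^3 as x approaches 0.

Substitution gives 0/0 (the numerator vanishes to order 3).
Expand each term to order x^3: the coefficient of x^3 in 2·1/(1 - 3x) is 54 and in -3·tan(3x) is -27.
Lower-order terms cancel with the polynomial part, so the numerator is (27)·x^3 + o(x^3), and the limit is (27)/(1) = 27.

27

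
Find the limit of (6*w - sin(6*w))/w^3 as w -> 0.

36

Direct substitution gives 0/0.
Apply L'Hôpital: lim (6 - 6*cos(6*w))/(3*w^2), still 0/0.
Apply L'Hôpital: lim (36*sin(6*w))/(6*w), still 0/0.
After 3 applications of L'Hôpital's rule the quotient is (216*cos(6*w))/(6); substituting w = 0 gives 36.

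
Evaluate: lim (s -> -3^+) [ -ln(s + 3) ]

∞

As s → -3⁺, s + 3 → 0⁺ and ln(s + 3) → −∞.
Multiplying by -1 gives ∞.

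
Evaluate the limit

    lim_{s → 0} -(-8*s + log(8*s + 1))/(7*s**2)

32/7

Direct substitution gives 0/0.
Apply L'Hôpital: lim (-8 + 8/(8*s + 1))/(-14*s), still 0/0.
After 2 applications of L'Hôpital's rule the quotient is (-64/(8*s + 1)^2)/(-14); substituting s = 0 gives 32/7.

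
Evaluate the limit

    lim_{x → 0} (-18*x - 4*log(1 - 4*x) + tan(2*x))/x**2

Substitution gives 0/0; apply L'Hôpital's rule 2 times.
After differentiating numerator and denominator 2 times the quotient is (8*tan(2*x)/cos(2*x)^2 + 64/(4*x - 1)^2)/(2); at x = 0 this is 32.

32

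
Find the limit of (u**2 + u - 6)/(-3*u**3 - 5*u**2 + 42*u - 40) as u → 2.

-5/14

Since u = 2 makes numerator and denominator zero, (u - 2) divides both.
Cancelling it gives (u + 3)/(-3*u^2 - 11*u + 20); now plug in u = 2 to get -5/14.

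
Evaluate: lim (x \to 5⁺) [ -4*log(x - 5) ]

∞

As x → 5⁺, x - 5 → 0⁺ and ln(x - 5) → −∞.
Multiplying by -4 gives ∞.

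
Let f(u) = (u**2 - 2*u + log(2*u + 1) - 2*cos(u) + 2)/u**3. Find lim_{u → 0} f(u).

Substitution gives 0/0; apply L'Hôpital's rule 3 times.
After differentiating numerator and denominator 3 times the quotient is (-2*sin(u) + 16/(2*u + 1)^3)/(6); at u = 0 this is 8/3.

8/3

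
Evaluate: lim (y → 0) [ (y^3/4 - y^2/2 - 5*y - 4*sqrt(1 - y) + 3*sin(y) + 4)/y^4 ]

Substitution gives 0/0 (the numerator vanishes to order 4).
Expand each term to order y^4: the coefficient of y^4 in 3·sin(y) is 0 and in -4·√(1 - y) is 5/32.
Lower-order terms cancel with the polynomial part, so the numerator is (5/32)·y^4 + o(y^4), and the limit is (5/32)/(1) = 5/32.

5/32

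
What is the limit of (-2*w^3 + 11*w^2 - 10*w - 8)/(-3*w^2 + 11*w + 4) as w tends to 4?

18/13

Since w = 4 makes numerator and denominator zero, (w - 4) divides both.
Cancelling it gives (-2*w^2 + 3*w + 2)/(-3*w - 1); now plug in w = 4 to get 18/13.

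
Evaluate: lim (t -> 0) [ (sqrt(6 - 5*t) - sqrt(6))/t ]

-5*√(6)/12

A 0/0 form; rationalise with √(6 - 5t) + √6. This collapses the numerator to -5t, leaving -5/(√(6 - 5t) + √6) → -5/(2√6) = -5*√(6)/12.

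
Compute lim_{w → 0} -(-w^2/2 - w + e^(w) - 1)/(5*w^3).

Direct substitution gives 0/0.
Apply L'Hôpital: lim (-w + e^(w) - 1)/(-15*w^2), still 0/0.
Apply L'Hôpital: lim (e^(w) - 1)/(-30*w), still 0/0.
After 3 applications of L'Hôpital's rule the quotient is (e^(w))/(-30); substituting w = 0 gives -1/30.

-1/30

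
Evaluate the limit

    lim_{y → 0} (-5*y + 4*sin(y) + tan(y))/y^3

-1/3

Substitution gives 0/0; apply L'Hôpital's rule 3 times.
After differentiating numerator and denominator 3 times the quotient is (-4*cos(y) + 6*tan(y)^4 + 8*tan(y)^2 + 2)/(6); at y = 0 this is -1/3.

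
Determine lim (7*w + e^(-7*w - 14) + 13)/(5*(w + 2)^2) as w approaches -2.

49/10

Direct substitution gives 0/0.
Apply L'Hôpital: lim (7 - 7*e^(-7*w - 14))/(10*w + 20), still 0/0.
After 2 applications of L'Hôpital's rule the quotient is (49*e^(-7*w - 14))/(10); substituting w = -2 gives 49/10.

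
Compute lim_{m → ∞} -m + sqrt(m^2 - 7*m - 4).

This has the form ∞ − ∞. Multiply and divide by the conjugate √(m^2 - 7*m - 4) + m.
That gives (-7m - 4) / (√(m^2 - 7*m - 4) + m).
Divide numerator and denominator by m: the limit is -7/(2·1) = -7/2.

-7/2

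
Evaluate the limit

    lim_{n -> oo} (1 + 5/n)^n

e^(5)

The base → 1 and the exponent → ∞: a 1^∞ form.
Take logarithms: (n)·ln(1 + 5/n). Since ln(1+u) ~ u for small u, this behaves like (n)·(5/n) → 5.
So the limit is e^(5).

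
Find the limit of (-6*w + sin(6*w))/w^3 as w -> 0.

Direct substitution gives 0/0.
Apply L'Hôpital: lim (6*cos(6*w) - 6)/(3*w^2), still 0/0.
Apply L'Hôpital: lim (-36*sin(6*w))/(6*w), still 0/0.
After 3 applications of L'Hôpital's rule the quotient is (-216*cos(6*w))/(6); substituting w = 0 gives -36.

-36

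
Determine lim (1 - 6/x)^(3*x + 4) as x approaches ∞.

e^(-18)

The base → 1 and the exponent → ∞: a 1^∞ form.
Take logarithms: (3x + 4)·ln(1 - 6/x). Since ln(1+u) ~ u for small u, this behaves like (3x)·(-6/x) → -18.
So the limit is e^(-18).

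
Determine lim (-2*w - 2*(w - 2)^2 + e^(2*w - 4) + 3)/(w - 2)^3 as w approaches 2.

Direct substitution gives 0/0.
Apply L'Hôpital: lim (-4*w + 2*e^(2*w - 4) + 6)/(3*(w - 2)^2), still 0/0.
Apply L'Hôpital: lim (4*e^(2*w - 4) - 4)/(6*w - 12), still 0/0.
After 3 applications of L'Hôpital's rule the quotient is (8*e^(2*w - 4))/(6); substituting w = 2 gives 4/3.

4/3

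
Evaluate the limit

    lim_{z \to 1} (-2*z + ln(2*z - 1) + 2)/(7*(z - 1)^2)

Direct substitution gives 0/0.
Apply L'Hôpital: lim (-2 + 2/(2*z - 1))/(14*z - 14), still 0/0.
After 2 applications of L'Hôpital's rule the quotient is (-4/(2*z - 1)^2)/(14); substituting z = 1 gives -2/7.

-2/7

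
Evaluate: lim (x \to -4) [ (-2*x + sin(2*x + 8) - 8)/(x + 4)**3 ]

-4/3

Direct substitution gives 0/0.
Apply L'Hôpital: lim (2*cos(2*x + 8) - 2)/(3*(x + 4)^2), still 0/0.
Apply L'Hôpital: lim (-4*sin(2*x + 8))/(6*x + 24), still 0/0.
After 3 applications of L'Hôpital's rule the quotient is (-8*cos(2*x + 8))/(6); substituting x = -4 gives -4/3.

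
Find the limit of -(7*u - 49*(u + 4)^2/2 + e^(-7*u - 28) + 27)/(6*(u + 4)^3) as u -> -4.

Direct substitution gives 0/0.
Apply L'Hôpital: lim (-49*u - 7*e^(-7*u - 28) - 189)/(-18*(u + 4)^2), still 0/0.
Apply L'Hôpital: lim (49*e^(-7*u - 28) - 49)/(-36*u - 144), still 0/0.
After 3 applications of L'Hôpital's rule the quotient is (-343*e^(-7*u - 28))/(-36); substituting u = -4 gives 343/36.

343/36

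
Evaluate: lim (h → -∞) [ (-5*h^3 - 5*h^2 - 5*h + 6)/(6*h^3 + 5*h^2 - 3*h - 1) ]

-5/6

Numerator and denominator both have degree 3.
Dividing every term by h^3, all lower-order terms vanish and the limit is the ratio of leading coefficients, -5/(6) = -5/6.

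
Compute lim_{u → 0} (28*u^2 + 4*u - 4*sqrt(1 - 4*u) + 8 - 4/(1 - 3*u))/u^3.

Substitution gives 0/0 (the numerator vanishes to order 3).
Expand each term to order u^3: the coefficient of u^3 in -4·1/(1 - 3u) is -108 and in -4·√(1 - 4u) is 16.
Lower-order terms cancel with the polynomial part, so the numerator is (-92)·u^3 + o(u^3), and the limit is (-92)/(1) = -92.

-92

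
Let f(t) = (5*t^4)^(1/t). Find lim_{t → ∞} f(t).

1

Base → ∞ and exponent → 0: an ∞^0 form.
Take logs: (1/t)·ln(5·t^4) = (ln 5 + 4·ln t)/t → 0.
So the limit is e^0 = 1.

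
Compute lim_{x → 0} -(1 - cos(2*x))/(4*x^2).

Substitution gives 0/0.
Use (1 − cos u)/u² → 1/2 with u = 2x: the limit is 2²/(2·(-4)) = -1/2.

-1/2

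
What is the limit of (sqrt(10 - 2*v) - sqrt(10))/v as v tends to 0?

-√(10)/10

A 0/0 form; rationalise with √(10 - 2v) + √10. This collapses the numerator to -2v, leaving -2/(√(10 - 2v) + √10) → -2/(2√10) = -√(10)/10.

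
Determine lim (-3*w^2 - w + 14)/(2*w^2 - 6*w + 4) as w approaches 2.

Since w = 2 makes numerator and denominator zero, (w - 2) divides both.
Cancelling it gives (-3*w - 7)/(2*w - 2); now plug in w = 2 to get -13/2.

-13/2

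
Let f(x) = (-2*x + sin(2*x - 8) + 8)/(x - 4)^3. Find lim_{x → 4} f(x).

Direct substitution gives 0/0.
Apply L'Hôpital: lim (2*cos(2*x - 8) - 2)/(3*(x - 4)^2), still 0/0.
Apply L'Hôpital: lim (-4*sin(2*x - 8))/(6*x - 24), still 0/0.
After 3 applications of L'Hôpital's rule the quotient is (-8*cos(2*x - 8))/(6); substituting x = 4 gives -4/3.

-4/3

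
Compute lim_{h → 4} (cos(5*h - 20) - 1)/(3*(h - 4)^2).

-25/6

Direct substitution gives 0/0.
Apply L'Hôpital: lim (-5*sin(5*h - 20))/(6*h - 24), still 0/0.
After 2 applications of L'Hôpital's rule the quotient is (-25*cos(5*h - 20))/(6); substituting h = 4 gives -25/6.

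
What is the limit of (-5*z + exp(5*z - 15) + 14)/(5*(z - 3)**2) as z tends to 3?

5/2

Direct substitution gives 0/0.
Apply L'Hôpital: lim (5*e^(5*z - 15) - 5)/(10*z - 30), still 0/0.
After 2 applications of L'Hôpital's rule the quotient is (25*e^(5*z - 15))/(10); substituting z = 3 gives 5/2.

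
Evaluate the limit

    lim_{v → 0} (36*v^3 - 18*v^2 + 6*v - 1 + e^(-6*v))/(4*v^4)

Direct substitution gives 0/0.
Apply L'Hôpital: lim (108*v^2 - 36*v + 6 - 6*e^(-6*v))/(16*v^3), still 0/0.
Apply L'Hôpital: lim (216*v - 36 + 36*e^(-6*v))/(48*v^2), still 0/0.
Apply L'Hôpital: lim (216 - 216*e^(-6*v))/(96*v), still 0/0.
After 4 applications of L'Hôpital's rule the quotient is (1296*e^(-6*v))/(96); substituting v = 0 gives 27/2.

27/2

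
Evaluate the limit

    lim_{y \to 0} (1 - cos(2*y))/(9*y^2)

Substitution gives 0/0.
Use (1 − cos u)/u² → 1/2 with u = 2y: the limit is 2²/(2·9) = 2/9.

2/9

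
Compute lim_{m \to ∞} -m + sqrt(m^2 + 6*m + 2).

3

An ∞ − ∞ form. Rationalising with the conjugate, the difference becomes (6m + 2) / (√(m^2 + 6*m + 2) + m).
For large m the denominator behaves like 2·m, so the quotient tends to 6/2 = 3.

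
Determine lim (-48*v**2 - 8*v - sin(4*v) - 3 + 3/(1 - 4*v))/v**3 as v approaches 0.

Substitution gives 0/0 (the numerator vanishes to order 3).
Expand each term to order v^3: the coefficient of v^3 in −sin(4v) is 32/3 and in 3·1/(1 - 4v) is 192.
Lower-order terms cancel with the polynomial part, so the numerator is (608/3)·v^3 + o(v^3), and the limit is (608/3)/(1) = 608/3.

608/3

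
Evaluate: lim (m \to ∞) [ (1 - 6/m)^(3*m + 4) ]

e^(-18)

Write it as [(1 - 6/m)^m]^(3) · (1 - 6/m)^(4). The bracketed term tends to e^(-6) and the second factor to 1, so the limit is e^(-18).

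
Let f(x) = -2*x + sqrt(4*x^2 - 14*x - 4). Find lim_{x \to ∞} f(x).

-7/2

An ∞ − ∞ form. Rationalising with the conjugate, the difference becomes (-14x - 4) / (√(4*x^2 - 14*x - 4) + 2x).
For large x the denominator behaves like 2·2x, so the quotient tends to -14/4 = -7/2.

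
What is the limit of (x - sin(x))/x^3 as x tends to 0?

1/6

Direct substitution gives 0/0.
Apply L'Hôpital: lim (1 - cos(x))/(3*x^2), still 0/0.
Apply L'Hôpital: lim (sin(x))/(6*x), still 0/0.
After 3 applications of L'Hôpital's rule the quotient is (cos(x))/(6); substituting x = 0 gives 1/6.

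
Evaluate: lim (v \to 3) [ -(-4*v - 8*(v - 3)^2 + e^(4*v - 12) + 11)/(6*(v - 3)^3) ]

-16/9

Direct substitution gives 0/0.
Apply L'Hôpital: lim (-16*v + 4*e^(4*v - 12) + 44)/(-18*(v - 3)^2), still 0/0.
Apply L'Hôpital: lim (16*e^(4*v - 12) - 16)/(108 - 36*v), still 0/0.
After 3 applications of L'Hôpital's rule the quotient is (64*e^(4*v - 12))/(-36); substituting v = 3 gives -16/9.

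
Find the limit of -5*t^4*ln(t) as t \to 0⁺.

This is a 0·(−∞) form. Rewrite as -5·ln(t) / t^(−4) and apply L'Hôpital:
the derivative quotient is -5·(1/t) / (−4·t^(−5)) = (5/4)·t^4 → 0.

0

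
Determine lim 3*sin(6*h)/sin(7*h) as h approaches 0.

Substitution gives 0/0.
Divide numerator and denominator by h: sin(6h)/h → 6 and sin(7h)/h → 7, so the limit is 3·6/7 = 18/7.

18/7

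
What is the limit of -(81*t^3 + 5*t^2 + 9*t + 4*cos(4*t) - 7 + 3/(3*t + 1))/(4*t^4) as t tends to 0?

-857/12

Substitution gives 0/0; apply L'Hôpital's rule 4 times.
After differentiating numerator and denominator 4 times the quotient is (1024*cos(4*t) + 5832/(3*t + 1)^5)/(-96); at t = 0 this is -857/12.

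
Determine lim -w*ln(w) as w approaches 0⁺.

0

This is a 0·(−∞) form. Rewrite as -1·ln(w) / w^(−1) and apply L'Hôpital:
the derivative quotient is -1·(1/w) / (−1·w^(−2)) = (1/1)·w^1 → 0.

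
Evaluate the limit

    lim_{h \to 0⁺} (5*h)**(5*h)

1

Base → 0⁺ and exponent → 0⁺: a 0^0 form.
Take logs: 5h·ln(5h). This is 0·(−∞); rewriting as ln(5h)/(1/(5h)) and applying L'Hôpital gives 0.
Hence the limit is e^0 = 1.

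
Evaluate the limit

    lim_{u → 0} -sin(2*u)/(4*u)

Substitution gives 0/0.
Write it as (2/(-4))·sin(2u)/(2u); since sin(θ)/θ → 1, the limit is -1/2.

-1/2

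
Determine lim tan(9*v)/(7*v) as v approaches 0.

9/7

Substitution gives 0/0.
Since tan(u)/u → 1 as u → 0, tan(9v)/(9v) → 1 and the limit is 9/7.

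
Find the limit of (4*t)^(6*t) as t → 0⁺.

1

Base → 0⁺ and exponent → 0⁺: a 0^0 form.
Take logs: 6t·ln(4t). This is 0·(−∞); rewriting as ln(4t)/(1/(6t)) and applying L'Hôpital gives 0.
Hence the limit is e^0 = 1.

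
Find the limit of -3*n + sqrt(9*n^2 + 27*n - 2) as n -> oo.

An ∞ − ∞ form. Rationalising with the conjugate, the difference becomes (27n - 2) / (√(9*n^2 + 27*n - 2) + 3n).
For large n the denominator behaves like 2·3n, so the quotient tends to 27/6 = 9/2.

9/2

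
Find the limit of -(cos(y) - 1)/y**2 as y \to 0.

Direct substitution gives 0/0.
Apply L'Hôpital: lim (-sin(y))/(-2*y), still 0/0.
After 2 applications of L'Hôpital's rule the quotient is (-cos(y))/(-2); substituting y = 0 gives 1/2.

1/2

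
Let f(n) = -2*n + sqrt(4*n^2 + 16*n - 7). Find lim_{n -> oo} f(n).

An ∞ − ∞ form. Rationalising with the conjugate, the difference becomes (16n - 7) / (√(4*n^2 + 16*n - 7) + 2n).
For large n the denominator behaves like 2·2n, so the quotient tends to 16/4 = 4.

4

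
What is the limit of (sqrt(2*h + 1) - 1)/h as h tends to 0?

1

Substitution gives 0/0. Multiply numerator and denominator by the conjugate √(1 + 2h) + √1.
The numerator becomes (1 + 2h) − 1 = 2h, so the expression simplifies to 2/(√(1 + 2h) + √1).
Letting h → 0 gives 2/(2√1) = 1.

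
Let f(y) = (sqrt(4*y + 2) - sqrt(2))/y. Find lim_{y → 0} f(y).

√(2)

A 0/0 form; rationalise with √(2 + 4y) + √2. This collapses the numerator to 4y, leaving 4/(√(2 + 4y) + √2) → 4/(2√2) = √(2).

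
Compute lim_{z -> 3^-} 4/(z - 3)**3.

As z → 3⁻, (z - 3) → 0⁻, so (z - 3)^3 → 0⁻ and 4/(z - 3)^3 → -∞.

-∞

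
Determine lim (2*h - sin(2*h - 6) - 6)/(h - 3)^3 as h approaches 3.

Direct substitution gives 0/0.
Apply L'Hôpital: lim (2 - 2*cos(2*h - 6))/(3*(h - 3)^2), still 0/0.
Apply L'Hôpital: lim (4*sin(2*h - 6))/(6*h - 18), still 0/0.
After 3 applications of L'Hôpital's rule the quotient is (8*cos(2*h - 6))/(6); substituting h = 3 gives 4/3.

4/3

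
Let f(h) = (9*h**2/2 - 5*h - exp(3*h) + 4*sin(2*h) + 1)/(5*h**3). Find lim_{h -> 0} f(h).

Substitution gives 0/0; apply L'Hôpital's rule 3 times.
After differentiating numerator and denominator 3 times the quotient is (-27*e^(3*h) - 32*cos(2*h))/(30); at h = 0 this is -59/30.

-59/30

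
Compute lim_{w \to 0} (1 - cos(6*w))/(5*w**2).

Substitution gives 0/0.
Use (1 − cos u)/u² → 1/2 with u = 6w: the limit is 6²/(2·5) = 18/5.

18/5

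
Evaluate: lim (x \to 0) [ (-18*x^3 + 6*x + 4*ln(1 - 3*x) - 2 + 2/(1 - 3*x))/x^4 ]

Substitution gives 0/0; apply L'Hôpital's rule 4 times.
After differentiating numerator and denominator 4 times the quotient is (1944*(-3*x - 1)/(3*x - 1)^5)/(24); at x = 0 this is 81.

81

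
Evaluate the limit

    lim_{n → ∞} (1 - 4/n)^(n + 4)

The base → 1 and the exponent → ∞: a 1^∞ form.
Take logarithms: (n + 4)·ln(1 - 4/n). Since ln(1+u) ~ u for small u, this behaves like (n)·(-4/n) → -4.
So the limit is e^(-4).

e^(-4)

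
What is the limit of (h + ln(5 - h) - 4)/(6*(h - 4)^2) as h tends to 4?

Direct substitution gives 0/0.
Apply L'Hôpital: lim (1 - 1/(5 - h))/(12*h - 48), still 0/0.
After 2 applications of L'Hôpital's rule the quotient is (-1/(5 - h)^2)/(12); substituting h = 4 gives -1/12.

-1/12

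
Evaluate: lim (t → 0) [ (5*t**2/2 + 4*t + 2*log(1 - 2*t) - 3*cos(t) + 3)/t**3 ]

-16/3

Substitution gives 0/0; apply L'Hôpital's rule 3 times.
After differentiating numerator and denominator 3 times the quotient is (-3*sin(t) + 32/(2*t - 1)^3)/(6); at t = 0 this is -16/3.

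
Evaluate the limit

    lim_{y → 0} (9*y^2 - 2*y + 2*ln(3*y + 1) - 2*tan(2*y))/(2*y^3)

Substitution gives 0/0; apply L'Hôpital's rule 3 times.
After differentiating numerator and denominator 3 times the quotient is (-64*tan(2*y)^2/cos(2*y)^2 - 32/cos(2*y)^4 + 108/(3*y + 1)^3)/(12); at y = 0 this is 19/3.

19/3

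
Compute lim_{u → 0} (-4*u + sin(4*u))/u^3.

-32/3

Direct substitution gives 0/0.
Apply L'Hôpital: lim (4*cos(4*u) - 4)/(3*u^2), still 0/0.
Apply L'Hôpital: lim (-16*sin(4*u))/(6*u), still 0/0.
After 3 applications of L'Hôpital's rule the quotient is (-64*cos(4*u))/(6); substituting u = 0 gives -32/3.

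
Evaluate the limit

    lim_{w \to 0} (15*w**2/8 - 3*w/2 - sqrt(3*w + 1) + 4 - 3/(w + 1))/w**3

Substitution gives 0/0 (the numerator vanishes to order 3).
Expand each term to order w^3: the coefficient of w^3 in −√(1 + 3w) is -27/16 and in -3·1/(1 + w) is 3.
Lower-order terms cancel with the polynomial part, so the numerator is (21/16)·w^3 + o(w^3), and the limit is (21/16)/(1) = 21/16.

21/16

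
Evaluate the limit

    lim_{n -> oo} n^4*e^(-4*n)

Write as n^4/e^{4n}, an ∞/∞ form.
Exponential growth dominates any polynomial, so repeated L'Hôpital (or the standard result) gives 0.

0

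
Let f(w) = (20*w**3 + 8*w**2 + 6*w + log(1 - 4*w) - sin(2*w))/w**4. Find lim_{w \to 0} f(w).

-64

Substitution gives 0/0 (the numerator vanishes to order 4).
Expand each term to order w^4: the coefficient of w^4 in −sin(2w) is 0 and in ln(1 - 4w) is -64.
Lower-order terms cancel with the polynomial part, so the numerator is (-64)·w^4 + o(w^4), and the limit is (-64)/(1) = -64.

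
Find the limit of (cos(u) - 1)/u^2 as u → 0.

Direct substitution gives 0/0.
Apply L'Hôpital: lim (-sin(u))/(2*u), still 0/0.
After 2 applications of L'Hôpital's rule the quotient is (-cos(u))/(2); substituting u = 0 gives -1/2.

-1/2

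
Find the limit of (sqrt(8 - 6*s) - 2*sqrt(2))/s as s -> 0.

A 0/0 form; rationalise with √(8 - 6s) + √8. This collapses the numerator to -6s, leaving -6/(√(8 - 6s) + √8) → -6/(2√8) = -3*√(2)/4.

-3*√(2)/4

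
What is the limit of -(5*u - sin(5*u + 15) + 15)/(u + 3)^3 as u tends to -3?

Direct substitution gives 0/0.
Apply L'Hôpital: lim (5 - 5*cos(5*u + 15))/(-3*(u + 3)^2), still 0/0.
Apply L'Hôpital: lim (25*sin(5*u + 15))/(-6*u - 18), still 0/0.
After 3 applications of L'Hôpital's rule the quotient is (125*cos(5*u + 15))/(-6); substituting u = -3 gives -125/6.

-125/6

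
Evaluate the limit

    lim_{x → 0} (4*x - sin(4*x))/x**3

Direct substitution gives 0/0.
Apply L'Hôpital: lim (4 - 4*cos(4*x))/(3*x^2), still 0/0.
Apply L'Hôpital: lim (16*sin(4*x))/(6*x), still 0/0.
After 3 applications of L'Hôpital's rule the quotient is (64*cos(4*x))/(6); substituting x = 0 gives 32/3.

32/3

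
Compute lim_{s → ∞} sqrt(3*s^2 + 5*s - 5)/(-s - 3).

For large |s|, √(3*s^2 + 5*s - 5) ≈ √3·|s| and the denominator ≈ -s.
Since s → +∞, |s| = s, giving √3/(-1) = -√(3).

-√(3)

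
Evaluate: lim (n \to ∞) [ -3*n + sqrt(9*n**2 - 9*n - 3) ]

-3/2

An ∞ − ∞ form. Rationalising with the conjugate, the difference becomes (-9n - 3) / (√(9*n^2 - 9*n - 3) + 3n).
For large n the denominator behaves like 2·3n, so the quotient tends to -9/6 = -3/2.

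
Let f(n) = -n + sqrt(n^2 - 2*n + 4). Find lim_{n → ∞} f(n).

This has the form ∞ − ∞. Multiply and divide by the conjugate √(n^2 - 2*n + 4) + n.
That gives (-2n + 4) / (√(n^2 - 2*n + 4) + n).
Divide numerator and denominator by n: the limit is -2/(2·1) = -1.

-1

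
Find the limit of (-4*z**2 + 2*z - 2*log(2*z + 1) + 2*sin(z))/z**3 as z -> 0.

-17/3

Substitution gives 0/0 (the numerator vanishes to order 3).
Expand each term to order z^3: the coefficient of z^3 in -2·ln(1 + 2z) is -16/3 and in 2·sin(z) is -1/3.
Lower-order terms cancel with the polynomial part, so the numerator is (-17/3)·z^3 + o(z^3), and the limit is (-17/3)/(1) = -17/3.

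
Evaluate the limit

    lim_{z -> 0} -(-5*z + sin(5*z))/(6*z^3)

Direct substitution gives 0/0.
Apply L'Hôpital: lim (5*cos(5*z) - 5)/(-18*z^2), still 0/0.
Apply L'Hôpital: lim (-25*sin(5*z))/(-36*z), still 0/0.
After 3 applications of L'Hôpital's rule the quotient is (-125*cos(5*z))/(-36); substituting z = 0 gives 125/36.

125/36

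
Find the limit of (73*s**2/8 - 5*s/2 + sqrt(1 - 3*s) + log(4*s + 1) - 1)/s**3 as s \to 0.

Substitution gives 0/0; apply L'Hôpital's rule 3 times.
After differentiating numerator and denominator 3 times the quotient is (128/(4*s + 1)^3 - 81/(8*(1 - 3*s)^(5/2)))/(6); at s = 0 this is 943/48.

943/48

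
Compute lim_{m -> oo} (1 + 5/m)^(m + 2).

The base → 1 and the exponent → ∞: a 1^∞ form.
Take logarithms: (m + 2)·ln(1 + 5/m). Since ln(1+u) ~ u for small u, this behaves like (m)·(5/m) → 5.
So the limit is e^(5).

e^(5)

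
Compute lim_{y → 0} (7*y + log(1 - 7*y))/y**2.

Direct substitution gives 0/0.
Apply L'Hôpital: lim (7 - 7/(1 - 7*y))/(2*y), still 0/0.
After 2 applications of L'Hôpital's rule the quotient is (-49/(1 - 7*y)^2)/(2); substituting y = 0 gives -49/2.

-49/2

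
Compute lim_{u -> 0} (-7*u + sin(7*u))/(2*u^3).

-343/12

Direct substitution gives 0/0.
Apply L'Hôpital: lim (7*cos(7*u) - 7)/(6*u^2), still 0/0.
Apply L'Hôpital: lim (-49*sin(7*u))/(12*u), still 0/0.
After 3 applications of L'Hôpital's rule the quotient is (-343*cos(7*u))/(12); substituting u = 0 gives -343/12.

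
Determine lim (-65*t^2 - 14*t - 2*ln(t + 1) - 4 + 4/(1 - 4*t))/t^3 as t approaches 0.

766/3

Substitution gives 0/0; apply L'Hôpital's rule 3 times.
After differentiating numerator and denominator 3 times the quotient is (1536/(4*t - 1)^4 - 4/(t + 1)^3)/(6); at t = 0 this is 766/3.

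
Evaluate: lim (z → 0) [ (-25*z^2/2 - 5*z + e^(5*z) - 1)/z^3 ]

125/6

Direct substitution gives 0/0.
Apply L'Hôpital: lim (-25*z + 5*e^(5*z) - 5)/(3*z^2), still 0/0.
Apply L'Hôpital: lim (25*e^(5*z) - 25)/(6*z), still 0/0.
After 3 applications of L'Hôpital's rule the quotient is (125*e^(5*z))/(6); substituting z = 0 gives 125/6.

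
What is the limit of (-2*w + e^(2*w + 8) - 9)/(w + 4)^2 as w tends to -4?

2

Direct substitution gives 0/0.
Apply L'Hôpital: lim (2*e^(2*w + 8) - 2)/(2*w + 8), still 0/0.
After 2 applications of L'Hôpital's rule the quotient is (4*e^(2*w + 8))/(2); substituting w = -4 gives 2.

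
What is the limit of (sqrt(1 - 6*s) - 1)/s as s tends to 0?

-3

A 0/0 form; rationalise with √(1 - 6s) + √1. This collapses the numerator to -6s, leaving -6/(√(1 - 6s) + √1) → -6/(2√1) = -3.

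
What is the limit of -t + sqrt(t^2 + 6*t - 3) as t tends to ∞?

3

This has the form ∞ − ∞. Multiply and divide by the conjugate √(t^2 + 6*t - 3) + t.
That gives (6t - 3) / (√(t^2 + 6*t - 3) + t).
Divide numerator and denominator by t: the limit is 6/(2·1) = 3.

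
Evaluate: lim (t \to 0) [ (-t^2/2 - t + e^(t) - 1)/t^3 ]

Direct substitution gives 0/0.
Apply L'Hôpital: lim (-t + e^(t) - 1)/(3*t^2), still 0/0.
Apply L'Hôpital: lim (e^(t) - 1)/(6*t), still 0/0.
After 3 applications of L'Hôpital's rule the quotient is (e^(t))/(6); substituting t = 0 gives 1/6.

1/6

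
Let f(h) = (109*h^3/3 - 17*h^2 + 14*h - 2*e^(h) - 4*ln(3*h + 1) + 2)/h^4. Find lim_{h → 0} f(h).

971/12

Substitution gives 0/0 (the numerator vanishes to order 4).
Expand each term to order h^4: the coefficient of h^4 in -2·e^(h) is -1/12 and in -4·ln(1 + 3h) is 81.
Lower-order terms cancel with the polynomial part, so the numerator is (971/12)·h^4 + o(h^4), and the limit is (971/12)/(1) = 971/12.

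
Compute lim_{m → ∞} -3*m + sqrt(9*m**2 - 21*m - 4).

-7/2

An ∞ − ∞ form. Rationalising with the conjugate, the difference becomes (-21m - 4) / (√(9*m^2 - 21*m - 4) + 3m).
For large m the denominator behaves like 2·3m, so the quotient tends to -21/6 = -7/2.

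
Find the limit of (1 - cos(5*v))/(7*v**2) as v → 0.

Substitution gives 0/0.
Use (1 − cos u)/u² → 1/2 with u = 5v: the limit is 5²/(2·7) = 25/14.

25/14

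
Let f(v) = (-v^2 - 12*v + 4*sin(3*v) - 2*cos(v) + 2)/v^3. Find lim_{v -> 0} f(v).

Substitution gives 0/0; apply L'Hôpital's rule 3 times.
After differentiating numerator and denominator 3 times the quotient is (-2*sin(v) - 108*cos(3*v))/(6); at v = 0 this is -18.

-18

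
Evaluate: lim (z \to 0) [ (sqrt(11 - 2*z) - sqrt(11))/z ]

A 0/0 form; rationalise with √(11 - 2z) + √11. This collapses the numerator to -2z, leaving -2/(√(11 - 2z) + √11) → -2/(2√11) = -√(11)/11.

-√(11)/11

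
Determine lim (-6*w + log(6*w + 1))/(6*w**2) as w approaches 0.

Direct substitution gives 0/0.
Apply L'Hôpital: lim (-6 + 6/(6*w + 1))/(12*w), still 0/0.
After 2 applications of L'Hôpital's rule the quotient is (-36/(6*w + 1)^2)/(12); substituting w = 0 gives -3.

-3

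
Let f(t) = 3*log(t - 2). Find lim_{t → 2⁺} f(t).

As t → 2⁺, t - 2 → 0⁺ and ln(t - 2) → −∞.
Multiplying by 3 gives -∞.

-∞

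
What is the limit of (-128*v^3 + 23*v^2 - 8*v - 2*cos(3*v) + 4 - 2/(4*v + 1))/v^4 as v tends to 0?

-2075/4

Substitution gives 0/0; apply L'Hôpital's rule 4 times.
After differentiating numerator and denominator 4 times the quotient is (-162*cos(3*v) - 12288/(4*v + 1)^5)/(24); at v = 0 this is -2075/4.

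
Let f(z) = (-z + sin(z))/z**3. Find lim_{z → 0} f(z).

-1/6

Direct substitution gives 0/0.
Apply L'Hôpital: lim (cos(z) - 1)/(3*z^2), still 0/0.
Apply L'Hôpital: lim (-sin(z))/(6*z), still 0/0.
After 3 applications of L'Hôpital's rule the quotient is (-cos(z))/(6); substituting z = 0 gives -1/6.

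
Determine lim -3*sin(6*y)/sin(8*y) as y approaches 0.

Substitution gives 0/0.
Divide numerator and denominator by y: sin(6y)/y → 6 and sin(8y)/y → 8, so the limit is -3·6/8 = -9/4.

-9/4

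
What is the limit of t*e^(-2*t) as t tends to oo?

Write as t^1/e^{2t}, an ∞/∞ form.
Exponential growth dominates any polynomial, so repeated L'Hôpital (or the standard result) gives 0.

0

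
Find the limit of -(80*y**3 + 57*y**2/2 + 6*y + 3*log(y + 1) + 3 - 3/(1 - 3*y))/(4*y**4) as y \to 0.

Substitution gives 0/0; apply L'Hôpital's rule 4 times.
After differentiating numerator and denominator 4 times the quotient is (5832/(3*y - 1)^5 - 18/(y + 1)^4)/(-96); at y = 0 this is 975/16.

975/16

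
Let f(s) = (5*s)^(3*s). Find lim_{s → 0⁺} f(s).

Base → 0⁺ and exponent → 0⁺: a 0^0 form.
Take logs: 3s·ln(5s). This is 0·(−∞); rewriting as ln(5s)/(1/(3s)) and applying L'Hôpital gives 0.
Hence the limit is e^0 = 1.

1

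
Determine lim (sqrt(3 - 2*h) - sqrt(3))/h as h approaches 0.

A 0/0 form; rationalise with √(3 - 2h) + √3. This collapses the numerator to -2h, leaving -2/(√(3 - 2h) + √3) → -2/(2√3) = -√(3)/3.

-√(3)/3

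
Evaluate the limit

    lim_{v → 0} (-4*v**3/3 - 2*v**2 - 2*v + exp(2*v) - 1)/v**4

2/3

Direct substitution gives 0/0.
Apply L'Hôpital: lim (-4*v^2 - 4*v + 2*e^(2*v) - 2)/(4*v^3), still 0/0.
Apply L'Hôpital: lim (-8*v + 4*e^(2*v) - 4)/(12*v^2), still 0/0.
Apply L'Hôpital: lim (8*e^(2*v) - 8)/(24*v), still 0/0.
After 4 applications of L'Hôpital's rule the quotient is (16*e^(2*v))/(24); substituting v = 0 gives 2/3.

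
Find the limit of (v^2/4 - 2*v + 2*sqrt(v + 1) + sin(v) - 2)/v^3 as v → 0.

-1/24

Substitution gives 0/0 (the numerator vanishes to order 3).
Expand each term to order v^3: the coefficient of v^3 in 2·√(1 + v) is 1/8 and in sin(v) is -1/6.
Lower-order terms cancel with the polynomial part, so the numerator is (-1/24)·v^3 + o(v^3), and the limit is (-1/24)/(1) = -1/24.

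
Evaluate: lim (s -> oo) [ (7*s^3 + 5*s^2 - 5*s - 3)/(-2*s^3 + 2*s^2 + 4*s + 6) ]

Numerator and denominator both have degree 3.
Dividing every term by s^3, all lower-order terms vanish and the limit is the ratio of leading coefficients, 7/(-2) = -7/2.

-7/2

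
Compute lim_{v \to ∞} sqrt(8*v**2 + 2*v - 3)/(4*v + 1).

For large |v|, √(8*v^2 + 2*v - 3) ≈ √8·|v| and the denominator ≈ 4v.
Since v → +∞, |v| = v, giving √8/(4) = √(2)/2.

√(2)/2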